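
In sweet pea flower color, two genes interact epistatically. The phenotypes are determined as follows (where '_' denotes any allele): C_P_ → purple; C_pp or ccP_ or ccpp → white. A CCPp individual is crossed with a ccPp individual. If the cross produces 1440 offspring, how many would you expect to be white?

Cross: CCPp × ccPp — consider each gene separately:
C gene: CC × cc → 4 Cc → 4 C_ (out of 4)
P gene: Pp × Pp → 1 PP, 2 Pp, 1 pp → 3 P_ : 1 pp (out of 4)
Genotype classes (out of 4 × 4 = 16): C_P_ = 4×3 = 12; C_pp = 4×1 = 4
Apply the phenotype rules: C_P_ (12) → purple; C_pp (4) → white
Phenotype counts (out of 16): 12 purple, 4 white
white: 4 out of 16 → fraction 1/4
Expected count = 1/4 × 1440 = 360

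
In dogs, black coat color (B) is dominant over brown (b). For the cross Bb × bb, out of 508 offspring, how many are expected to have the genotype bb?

Punnett square for Bb × bb:
Offspring genotypes: 2 Bb, 2 bb
Total offspring: 4
Count with target: 2
Probability: 2/4 = 1/2
Expected count = 1/2 × 508 = 254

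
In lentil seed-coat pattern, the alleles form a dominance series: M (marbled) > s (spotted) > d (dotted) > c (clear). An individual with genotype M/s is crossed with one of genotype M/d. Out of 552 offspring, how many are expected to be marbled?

Cross: M/s × M/d
Allele dominance: M > s > d > c
Offspring genotypes: 1 M/M, 1 M/d, 1 M/s, 1 s/d
Phenotype counts: 3 marbled, 1 spotted
marbled: 3 out of 4 → fraction 3/4
Expected count = 3/4 × 552 = 414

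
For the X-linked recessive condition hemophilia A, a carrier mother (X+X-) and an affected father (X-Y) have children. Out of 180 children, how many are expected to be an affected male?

Cross: X+X- × X-Y
Offspring: 1 X+X-, 1 X+Y, 1 X-X-, 1 X-Y
Probability of an affected male: 1/4
Expected count = 1/4 × 180 = 45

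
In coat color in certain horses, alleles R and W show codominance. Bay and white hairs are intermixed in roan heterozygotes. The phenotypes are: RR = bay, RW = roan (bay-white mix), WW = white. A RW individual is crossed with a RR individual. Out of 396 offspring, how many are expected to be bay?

Punnett square for RW × RR:
Offspring genotypes: 2 RR, 2 RW
Phenotype counts: 2 bay, 2 roan (bay-white mix)
bay: 2 out of 4 → fraction 1/2
Expected count = 1/2 × 396 = 198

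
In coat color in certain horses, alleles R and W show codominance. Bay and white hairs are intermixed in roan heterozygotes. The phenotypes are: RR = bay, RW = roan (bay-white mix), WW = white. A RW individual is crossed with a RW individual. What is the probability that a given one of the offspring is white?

Punnett square for RW × RW:
Offspring genotypes: 1 RR, 2 RW, 1 WW
Phenotype counts: 1 bay, 2 roan (bay-white mix), 1 white
white: 1 out of 4
Probability: 1/4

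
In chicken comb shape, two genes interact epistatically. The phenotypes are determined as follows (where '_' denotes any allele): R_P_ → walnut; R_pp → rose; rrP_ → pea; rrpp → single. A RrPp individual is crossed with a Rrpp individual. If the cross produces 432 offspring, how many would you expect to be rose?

Cross: RrPp × Rrpp — consider each gene separately:
R gene: Rr × Rr → 1 RR, 2 Rr, 1 rr → 3 R_ : 1 rr (out of 4)
P gene: Pp × pp → 2 Pp, 2 pp → 2 P_ : 2 pp (out of 4)
Genotype classes (out of 4 × 4 = 16): R_P_ = 3×2 = 6; R_pp = 3×2 = 6; rrP_ = 1×2 = 2; rrpp = 1×2 = 2
Apply the phenotype rules: R_P_ (6) → walnut; R_pp (6) → rose; rrP_ (2) → pea; rrpp (2) → single
Phenotype counts (out of 16): 6 walnut, 6 rose, 2 pea, 2 single
rose: 6 out of 16 → fraction 3/8
Expected count = 3/8 × 432 = 162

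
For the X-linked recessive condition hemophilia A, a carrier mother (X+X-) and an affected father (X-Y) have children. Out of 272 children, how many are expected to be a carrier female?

Cross: X+X- × X-Y
Offspring: 1 X+X-, 1 X+Y, 1 X-X-, 1 X-Y
Probability of a carrier female: 1/4
Expected count = 1/4 × 272 = 68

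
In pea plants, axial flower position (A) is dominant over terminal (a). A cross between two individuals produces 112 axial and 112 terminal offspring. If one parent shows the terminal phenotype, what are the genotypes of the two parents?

Observed offspring: 112 axial, 112 terminal
The observed ratio simplifies to 1:1. One parent shows terminal, so its genotype must be aa. A 1:1 offspring split requires the other parent to be heterozygous (Aa).
Parent genotypes: aa × Aa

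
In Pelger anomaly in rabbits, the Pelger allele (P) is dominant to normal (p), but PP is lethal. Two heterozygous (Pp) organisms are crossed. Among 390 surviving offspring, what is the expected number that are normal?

Cross: Pp × Pp
Punnett square offspring (before lethality): 1 PP, 2 Pp, 1 pp
The PP genotype is lethal (embryos die); surviving offspring: 2 Pp, 1 pp
normal: 1 out of 3 → fraction 1/3
Expected count = 1/3 × 390 = 130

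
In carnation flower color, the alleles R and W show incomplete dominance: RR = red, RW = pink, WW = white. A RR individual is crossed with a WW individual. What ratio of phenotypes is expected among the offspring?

Punnett square for RR × WW:
Offspring genotypes: 4 RW
Phenotype counts: 4 pink
Ratio: all pink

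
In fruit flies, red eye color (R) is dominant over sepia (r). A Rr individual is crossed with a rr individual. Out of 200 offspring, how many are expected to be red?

Punnett square for Rr × rr:
Offspring genotypes: 2 Rr, 2 rr
red: 2, sepia: 2
red: 2 out of 4 → fraction 1/2
Expected count = 1/2 × 200 = 100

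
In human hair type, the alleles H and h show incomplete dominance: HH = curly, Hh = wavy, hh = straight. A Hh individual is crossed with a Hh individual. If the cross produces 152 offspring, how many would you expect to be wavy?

Punnett square for Hh × Hh:
Offspring genotypes: 1 HH, 2 Hh, 1 hh
Phenotype counts: 1 curly, 2 wavy, 1 straight
wavy: 2 out of 4 → fraction 1/2
Expected count = 1/2 × 152 = 76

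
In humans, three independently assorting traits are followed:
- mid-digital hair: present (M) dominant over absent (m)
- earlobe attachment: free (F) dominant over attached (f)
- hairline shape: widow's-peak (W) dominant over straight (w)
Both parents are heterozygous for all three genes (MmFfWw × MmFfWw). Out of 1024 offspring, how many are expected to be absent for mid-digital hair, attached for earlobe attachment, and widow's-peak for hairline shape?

Trihybrid cross: MmFfWw × MmFfWw
Each trait segregates independently with a 3:1 phenotypic ratio, so each gene contributes 3/4 (dominant) or 1/4 (recessive).
Target: absent (mid-digital hair), attached (earlobe attachment), widow's-peak (hairline shape)
Probability = product of independent per-trait probabilities
= 1/4 × 1/4 × 3/4 = 3/64
Expected count = 3/64 × 1024 = 48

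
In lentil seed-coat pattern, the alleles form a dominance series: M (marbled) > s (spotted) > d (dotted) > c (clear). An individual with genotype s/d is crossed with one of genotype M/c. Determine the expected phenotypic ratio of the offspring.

Cross: s/d × M/c
Allele dominance: M > s > d > c
Offspring genotypes: 1 M/s, 1 s/c, 1 M/d, 1 d/c
Phenotype counts: 2 marbled, 1 spotted, 1 dotted
Ratio: 2 marbled : 1 spotted : 1 dotted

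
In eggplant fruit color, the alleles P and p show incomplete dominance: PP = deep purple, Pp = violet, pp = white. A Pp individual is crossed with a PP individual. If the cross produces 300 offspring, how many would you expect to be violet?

Punnett square for Pp × PP:
Offspring genotypes: 2 PP, 2 Pp
Phenotype counts: 2 deep purple, 2 violet
violet: 2 out of 4 → fraction 1/2
Expected count = 1/2 × 300 = 150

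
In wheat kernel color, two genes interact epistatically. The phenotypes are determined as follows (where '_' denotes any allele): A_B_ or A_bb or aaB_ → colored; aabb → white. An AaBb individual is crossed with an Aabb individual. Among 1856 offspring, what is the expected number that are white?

Cross: AaBb × Aabb — consider each gene separately:
A gene: Aa × Aa → 1 AA, 2 Aa, 1 aa → 3 A_ : 1 aa (out of 4)
B gene: Bb × bb → 2 Bb, 2 bb → 2 B_ : 2 bb (out of 4)
Genotype classes (out of 4 × 4 = 16): A_B_ = 3×2 = 6; A_bb = 3×2 = 6; aaB_ = 1×2 = 2; aabb = 1×2 = 2
Apply the phenotype rules: A_B_ (6) + A_bb (6) + aaB_ (2) → colored; aabb (2) → white
Phenotype counts (out of 16): 14 colored, 2 white
white: 2 out of 16 → fraction 1/8
Expected count = 1/8 × 1856 = 232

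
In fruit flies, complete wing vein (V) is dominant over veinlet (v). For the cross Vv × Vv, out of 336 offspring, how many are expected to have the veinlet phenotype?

Punnett square for Vv × Vv:
Offspring genotypes: 1 VV, 2 Vv, 1 vv
Total offspring: 4
Count with target: 1
Probability: 1/4
Expected count = 1/4 × 336 = 84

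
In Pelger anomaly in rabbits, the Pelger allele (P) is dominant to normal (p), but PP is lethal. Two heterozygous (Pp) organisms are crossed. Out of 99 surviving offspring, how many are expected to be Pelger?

Cross: Pp × Pp
Punnett square offspring (before lethality): 1 PP, 2 Pp, 1 pp
The PP genotype is lethal (embryos die); surviving offspring: 2 Pp, 1 pp
Pelger: 2 out of 3 → fraction 2/3
Expected count = 2/3 × 99 = 66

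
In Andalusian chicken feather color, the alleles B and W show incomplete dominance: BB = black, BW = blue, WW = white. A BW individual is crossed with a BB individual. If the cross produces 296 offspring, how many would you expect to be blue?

Punnett square for BW × BB:
Offspring genotypes: 2 BB, 2 BW
Phenotype counts: 2 black, 2 blue
blue: 2 out of 4 → fraction 1/2
Expected count = 1/2 × 296 = 148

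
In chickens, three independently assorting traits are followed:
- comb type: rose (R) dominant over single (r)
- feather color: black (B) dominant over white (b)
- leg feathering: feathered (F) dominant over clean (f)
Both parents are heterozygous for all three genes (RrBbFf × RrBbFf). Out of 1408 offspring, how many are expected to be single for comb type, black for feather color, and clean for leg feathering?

Trihybrid cross: RrBbFf × RrBbFf
Each trait segregates independently with a 3:1 phenotypic ratio, so each gene contributes 3/4 (dominant) or 1/4 (recessive).
Target: single (comb type), black (feather color), clean (leg feathering)
Probability = product of independent per-trait probabilities
= 1/4 × 3/4 × 1/4 = 3/64
Expected count = 3/64 × 1408 = 66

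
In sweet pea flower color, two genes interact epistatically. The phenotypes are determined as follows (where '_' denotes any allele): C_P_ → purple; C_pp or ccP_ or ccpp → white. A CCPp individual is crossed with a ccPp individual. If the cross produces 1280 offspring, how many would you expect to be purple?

Cross: CCPp × ccPp — consider each gene separately:
C gene: CC × cc → 4 Cc → 4 C_ (out of 4)
P gene: Pp × Pp → 1 PP, 2 Pp, 1 pp → 3 P_ : 1 pp (out of 4)
Genotype classes (out of 4 × 4 = 16): C_P_ = 4×3 = 12; C_pp = 4×1 = 4
Apply the phenotype rules: C_P_ (12) → purple; C_pp (4) → white
Phenotype counts (out of 16): 12 purple, 4 white
purple: 12 out of 16 → fraction 3/4
Expected count = 3/4 × 1280 = 960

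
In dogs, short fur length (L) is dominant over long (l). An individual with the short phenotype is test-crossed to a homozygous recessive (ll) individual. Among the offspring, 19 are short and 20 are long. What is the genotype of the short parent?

Test cross: ? × ll
Offspring: 19 short, 20 long — approximately 1:1.
A 1:1 ratio in a test cross indicates the unknown parent is heterozygous (Ll).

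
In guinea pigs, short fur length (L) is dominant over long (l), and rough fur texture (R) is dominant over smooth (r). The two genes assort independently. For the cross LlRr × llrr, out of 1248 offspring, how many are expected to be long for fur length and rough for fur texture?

Dihybrid cross LlRr × llrr — consider each gene separately:
fur length: Ll × ll → 2 Ll, 2 ll → 2 L_ : 2 ll (out of 4)
fur texture: Rr × rr → 2 Rr, 2 rr → 2 R_ : 2 rr (out of 4)
Looking for: long (ll) and rough (R_)
P(long) = 2/4, P(rough) = 2/4
P(both) = 2/4 × 2/4 = 4/16 = 1/4
Expected count = 1/4 × 1248 = 312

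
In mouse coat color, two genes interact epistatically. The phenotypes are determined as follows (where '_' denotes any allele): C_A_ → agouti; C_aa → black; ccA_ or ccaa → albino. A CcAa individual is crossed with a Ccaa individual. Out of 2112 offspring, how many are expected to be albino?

Cross: CcAa × Ccaa — consider each gene separately:
C gene: Cc × Cc → 1 CC, 2 Cc, 1 cc → 3 C_ : 1 cc (out of 4)
A gene: Aa × aa → 2 Aa, 2 aa → 2 A_ : 2 aa (out of 4)
Genotype classes (out of 4 × 4 = 16): C_A_ = 3×2 = 6; C_aa = 3×2 = 6; ccA_ = 1×2 = 2; ccaa = 1×2 = 2
Apply the phenotype rules: C_A_ (6) → agouti; C_aa (6) → black; ccA_ (2) + ccaa (2) → albino
Phenotype counts (out of 16): 6 agouti, 6 black, 4 albino
albino: 4 out of 16 → fraction 1/4
Expected count = 1/4 × 2112 = 528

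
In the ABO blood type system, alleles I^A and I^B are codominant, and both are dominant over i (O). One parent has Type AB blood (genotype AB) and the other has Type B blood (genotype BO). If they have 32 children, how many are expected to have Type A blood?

Cross: AB × BO
Possible offspring genotypes: 1 AB, 1 AO, 1 BB, 1 BO
Blood type counts: 1 Type AB, 1 Type A, 2 Type B
Probability of Type A: 1/4
Expected count = 1/4 × 32 = 8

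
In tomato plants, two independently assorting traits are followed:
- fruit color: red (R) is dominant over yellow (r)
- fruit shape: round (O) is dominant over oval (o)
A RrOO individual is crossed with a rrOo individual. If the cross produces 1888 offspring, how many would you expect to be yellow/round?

Dihybrid cross RrOO × rrOo — consider each gene separately:
fruit color: Rr × rr → 2 Rr, 2 rr → 2 R_ : 2 rr (out of 4)
fruit shape: OO × Oo → 2 OO, 2 Oo → 4 O_ (out of 4)
Combine (counts out of 4 × 4 = 16): red/round (R_O_) = 2×4 = 8; yellow/round (rrO_) = 2×4 = 8
Phenotype counts (out of 16): 8 red/round, 8 yellow/round
yellow/round: 8 out of 16 → fraction 1/2
Expected count = 1/2 × 1888 = 944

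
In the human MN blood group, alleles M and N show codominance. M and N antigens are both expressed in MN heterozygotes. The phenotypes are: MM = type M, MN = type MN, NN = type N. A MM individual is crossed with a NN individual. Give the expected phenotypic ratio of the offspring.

Punnett square for MM × NN:
Offspring genotypes: 4 MN
Phenotype counts: 4 type MN
Ratio: all type MN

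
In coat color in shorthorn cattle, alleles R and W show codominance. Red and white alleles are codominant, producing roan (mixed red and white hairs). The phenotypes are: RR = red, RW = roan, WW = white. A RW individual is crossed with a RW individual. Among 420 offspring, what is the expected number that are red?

Punnett square for RW × RW:
Offspring genotypes: 1 RR, 2 RW, 1 WW
Phenotype counts: 1 red, 2 roan, 1 white
red: 1 out of 4 → fraction 1/4
Expected count = 1/4 × 420 = 105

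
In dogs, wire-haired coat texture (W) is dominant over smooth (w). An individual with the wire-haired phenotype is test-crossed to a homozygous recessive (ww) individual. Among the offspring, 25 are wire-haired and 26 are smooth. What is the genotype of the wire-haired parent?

Test cross: ? × ww
Offspring: 25 wire-haired, 26 smooth — approximately 1:1.
A 1:1 ratio in a test cross indicates the unknown parent is heterozygous (Ww).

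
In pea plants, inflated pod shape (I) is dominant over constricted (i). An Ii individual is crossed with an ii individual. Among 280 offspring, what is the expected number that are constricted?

Punnett square for Ii × ii:
Offspring genotypes: 2 Ii, 2 ii
inflated: 2, constricted: 2
constricted: 2 out of 4 → fraction 1/2
Expected count = 1/2 × 280 = 140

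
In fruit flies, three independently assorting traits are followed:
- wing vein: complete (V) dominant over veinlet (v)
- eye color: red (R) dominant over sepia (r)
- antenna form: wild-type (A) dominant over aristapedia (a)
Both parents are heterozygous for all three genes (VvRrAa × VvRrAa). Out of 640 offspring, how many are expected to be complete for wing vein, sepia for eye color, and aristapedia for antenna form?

Trihybrid cross: VvRrAa × VvRrAa
Each trait segregates independently with a 3:1 phenotypic ratio, so each gene contributes 3/4 (dominant) or 1/4 (recessive).
Target: complete (wing vein), sepia (eye color), aristapedia (antenna form)
Probability = product of independent per-trait probabilities
= 3/4 × 1/4 × 1/4 = 3/64
Expected count = 3/64 × 640 = 30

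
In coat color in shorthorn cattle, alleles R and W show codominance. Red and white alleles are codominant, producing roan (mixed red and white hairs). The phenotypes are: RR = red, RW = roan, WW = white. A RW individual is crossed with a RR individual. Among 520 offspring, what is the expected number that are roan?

Punnett square for RW × RR:
Offspring genotypes: 2 RR, 2 RW
Phenotype counts: 2 red, 2 roan
roan: 2 out of 4 → fraction 1/2
Expected count = 1/2 × 520 = 260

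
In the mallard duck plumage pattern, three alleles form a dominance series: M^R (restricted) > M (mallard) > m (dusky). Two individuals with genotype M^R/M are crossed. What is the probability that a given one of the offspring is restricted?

Cross: M^R/M × M^R/M
Allele dominance: M^R > M > m
Offspring genotypes: 1 M^R/M^R, 2 M^R/M, 1 M/M
Phenotype counts: 3 restricted, 1 mallard
restricted: 3 out of 4
Probability: 3/4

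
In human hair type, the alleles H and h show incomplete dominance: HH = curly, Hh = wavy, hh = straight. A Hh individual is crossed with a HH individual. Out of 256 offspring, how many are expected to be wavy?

Punnett square for Hh × HH:
Offspring genotypes: 2 HH, 2 Hh
Phenotype counts: 2 curly, 2 wavy
wavy: 2 out of 4 → fraction 1/2
Expected count = 1/2 × 256 = 128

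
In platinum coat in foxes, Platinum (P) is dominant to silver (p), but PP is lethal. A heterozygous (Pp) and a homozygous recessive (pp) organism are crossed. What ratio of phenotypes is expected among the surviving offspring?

Cross: Pp × pp
Punnett square offspring (before lethality): 2 Pp, 2 pp
No PP offspring are produced in this cross.
Ratio: 1 platinum : 1 silver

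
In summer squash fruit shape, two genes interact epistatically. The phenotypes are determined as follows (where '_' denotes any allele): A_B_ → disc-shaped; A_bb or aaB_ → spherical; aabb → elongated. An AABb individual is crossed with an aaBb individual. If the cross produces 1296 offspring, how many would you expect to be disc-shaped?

Cross: AABb × aaBb — consider each gene separately:
A gene: AA × aa → 4 Aa → 4 A_ (out of 4)
B gene: Bb × Bb → 1 BB, 2 Bb, 1 bb → 3 B_ : 1 bb (out of 4)
Genotype classes (out of 4 × 4 = 16): A_B_ = 4×3 = 12; A_bb = 4×1 = 4
Apply the phenotype rules: A_B_ (12) → disc-shaped; A_bb (4) → spherical
Phenotype counts (out of 16): 12 disc-shaped, 4 spherical
disc-shaped: 12 out of 16 → fraction 3/4
Expected count = 3/4 × 1296 = 972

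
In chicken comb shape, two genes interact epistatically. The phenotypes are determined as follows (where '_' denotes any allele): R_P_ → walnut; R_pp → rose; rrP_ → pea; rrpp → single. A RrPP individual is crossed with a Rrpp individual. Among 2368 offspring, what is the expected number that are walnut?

Cross: RrPP × Rrpp — consider each gene separately:
R gene: Rr × Rr → 1 RR, 2 Rr, 1 rr → 3 R_ : 1 rr (out of 4)
P gene: PP × pp → 4 Pp → 4 P_ (out of 4)
Genotype classes (out of 4 × 4 = 16): R_P_ = 3×4 = 12; rrP_ = 1×4 = 4
Apply the phenotype rules: R_P_ (12) → walnut; rrP_ (4) → pea
Phenotype counts (out of 16): 12 walnut, 4 pea
walnut: 12 out of 16 → fraction 3/4
Expected count = 3/4 × 2368 = 1776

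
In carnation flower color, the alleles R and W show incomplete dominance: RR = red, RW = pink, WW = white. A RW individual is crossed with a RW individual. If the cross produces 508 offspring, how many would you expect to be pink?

Punnett square for RW × RW:
Offspring genotypes: 1 RR, 2 RW, 1 WW
Phenotype counts: 1 red, 2 pink, 1 white
pink: 2 out of 4 → fraction 1/2
Expected count = 1/2 × 508 = 254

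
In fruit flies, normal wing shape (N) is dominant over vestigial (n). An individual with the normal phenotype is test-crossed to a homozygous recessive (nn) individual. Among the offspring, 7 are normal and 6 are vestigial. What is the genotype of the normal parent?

Test cross: ? × nn
Offspring: 7 normal, 6 vestigial — approximately 1:1.
A 1:1 ratio in a test cross indicates the unknown parent is heterozygous (Nn).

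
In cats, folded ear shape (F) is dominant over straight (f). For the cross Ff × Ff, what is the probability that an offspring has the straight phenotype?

Punnett square for Ff × Ff:
Offspring genotypes: 1 FF, 2 Ff, 1 ff
Total offspring: 4
Count with target: 1
Probability: 1/4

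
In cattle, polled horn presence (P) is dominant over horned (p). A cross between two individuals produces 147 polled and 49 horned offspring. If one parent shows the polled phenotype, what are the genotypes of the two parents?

Observed offspring: 147 polled, 49 horned
The observed ratio simplifies to 3:1. Horned (pp) offspring appear, so each parent must contribute one p allele. The parent stated to show polled carries P, so it is Pp. The other parent is then either Pp or pp: Pp × pp would give a 1:1 split, whereas Pp × Pp gives 3:1 — matching the data. So both parents are heterozygous (Pp × Pp).
Parent genotypes: Pp × Pp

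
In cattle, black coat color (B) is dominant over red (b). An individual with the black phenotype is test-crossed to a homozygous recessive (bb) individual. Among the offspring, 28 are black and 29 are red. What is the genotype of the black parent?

Test cross: ? × bb
Offspring: 28 black, 29 red — approximately 1:1.
A 1:1 ratio in a test cross indicates the unknown parent is heterozygous (Bb).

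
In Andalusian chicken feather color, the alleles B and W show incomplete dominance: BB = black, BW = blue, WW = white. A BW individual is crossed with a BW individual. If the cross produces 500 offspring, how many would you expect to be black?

Punnett square for BW × BW:
Offspring genotypes: 1 BB, 2 BW, 1 WW
Phenotype counts: 1 black, 2 blue, 1 white
black: 1 out of 4 → fraction 1/4
Expected count = 1/4 × 500 = 125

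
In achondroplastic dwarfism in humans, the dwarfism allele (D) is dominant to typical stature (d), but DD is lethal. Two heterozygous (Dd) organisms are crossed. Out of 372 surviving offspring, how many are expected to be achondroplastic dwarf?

Cross: Dd × Dd
Punnett square offspring (before lethality): 1 DD, 2 Dd, 1 dd
The DD genotype is lethal (embryos die); surviving offspring: 2 Dd, 1 dd
achondroplastic dwarf: 2 out of 3 → fraction 2/3
Expected count = 2/3 × 372 = 248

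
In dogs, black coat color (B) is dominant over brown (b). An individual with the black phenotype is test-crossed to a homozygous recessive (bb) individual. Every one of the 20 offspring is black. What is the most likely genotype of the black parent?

Test cross: ? × bb
All offspring are black.
If the unknown parent were heterozygous (Bb), about half of 20 offspring would be brown; none are. The unknown parent is most likely homozygous dominant (BB).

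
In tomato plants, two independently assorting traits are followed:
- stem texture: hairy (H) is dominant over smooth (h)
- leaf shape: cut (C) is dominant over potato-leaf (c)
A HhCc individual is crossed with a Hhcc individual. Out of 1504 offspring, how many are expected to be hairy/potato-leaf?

Dihybrid cross HhCc × Hhcc — consider each gene separately:
stem texture: Hh × Hh → 1 HH, 2 Hh, 1 hh → 3 H_ : 1 hh (out of 4)
leaf shape: Cc × cc → 2 Cc, 2 cc → 2 C_ : 2 cc (out of 4)
Combine (counts out of 4 × 4 = 16): hairy/cut (H_C_) = 3×2 = 6; hairy/potato-leaf (H_cc) = 3×2 = 6; smooth/cut (hhC_) = 1×2 = 2; smooth/potato-leaf (hhcc) = 1×2 = 2
Phenotype counts (out of 16): 6 hairy/cut, 6 hairy/potato-leaf, 2 smooth/cut, 2 smooth/potato-leaf
hairy/potato-leaf: 6 out of 16 → fraction 3/8
Expected count = 3/8 × 1504 = 564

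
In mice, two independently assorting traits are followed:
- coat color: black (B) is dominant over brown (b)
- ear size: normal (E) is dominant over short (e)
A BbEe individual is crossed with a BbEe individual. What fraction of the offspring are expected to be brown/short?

Dihybrid cross BbEe × BbEe — consider each gene separately:
coat color: Bb × Bb → 1 BB, 2 Bb, 1 bb → 3 B_ : 1 bb (out of 4)
ear size: Ee × Ee → 1 EE, 2 Ee, 1 ee → 3 E_ : 1 ee (out of 4)
Combine (counts out of 4 × 4 = 16): black/normal (B_E_) = 3×3 = 9; black/short (B_ee) = 3×1 = 3; brown/normal (bbE_) = 1×3 = 3; brown/short (bbee) = 1×1 = 1
Phenotype counts (out of 16): 9 black/normal, 3 black/short, 3 brown/normal, 1 brown/short
brown/short: 1 out of 16
Probability: 1/16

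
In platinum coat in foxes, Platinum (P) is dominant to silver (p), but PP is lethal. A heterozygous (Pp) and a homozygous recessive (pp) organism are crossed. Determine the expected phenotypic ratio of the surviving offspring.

Cross: Pp × pp
Punnett square offspring (before lethality): 2 Pp, 2 pp
No PP offspring are produced in this cross.
Ratio: 1 platinum : 1 silver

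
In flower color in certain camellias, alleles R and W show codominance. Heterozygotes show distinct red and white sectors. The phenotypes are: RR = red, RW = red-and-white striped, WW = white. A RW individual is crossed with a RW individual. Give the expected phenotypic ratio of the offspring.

Punnett square for RW × RW:
Offspring genotypes: 1 RR, 2 RW, 1 WW
Phenotype counts: 1 red, 2 red-and-white striped, 1 white
Ratio: 1 red : 2 red-and-white striped : 1 white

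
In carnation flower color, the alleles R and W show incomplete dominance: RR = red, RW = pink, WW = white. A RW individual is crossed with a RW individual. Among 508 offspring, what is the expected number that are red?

Punnett square for RW × RW:
Offspring genotypes: 1 RR, 2 RW, 1 WW
Phenotype counts: 1 red, 2 pink, 1 white
red: 1 out of 4 → fraction 1/4
Expected count = 1/4 × 508 = 127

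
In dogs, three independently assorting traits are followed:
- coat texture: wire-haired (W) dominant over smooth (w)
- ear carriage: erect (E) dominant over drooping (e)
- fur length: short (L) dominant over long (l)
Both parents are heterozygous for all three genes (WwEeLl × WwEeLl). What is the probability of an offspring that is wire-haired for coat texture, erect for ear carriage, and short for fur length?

Trihybrid cross: WwEeLl × WwEeLl
Each trait segregates independently with a 3:1 phenotypic ratio, so each gene contributes 3/4 (dominant) or 1/4 (recessive).
Target: wire-haired (coat texture), erect (ear carriage), short (fur length)
Probability = product of independent per-trait probabilities
= 3/4 × 3/4 × 3/4 = 27/64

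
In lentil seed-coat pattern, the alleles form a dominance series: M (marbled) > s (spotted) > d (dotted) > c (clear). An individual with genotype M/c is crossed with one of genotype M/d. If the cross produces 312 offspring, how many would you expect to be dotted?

Cross: M/c × M/d
Allele dominance: M > s > d > c
Offspring genotypes: 1 M/M, 1 M/d, 1 M/c, 1 d/c
Phenotype counts: 3 marbled, 1 dotted
dotted: 1 out of 4 → fraction 1/4
Expected count = 1/4 × 312 = 78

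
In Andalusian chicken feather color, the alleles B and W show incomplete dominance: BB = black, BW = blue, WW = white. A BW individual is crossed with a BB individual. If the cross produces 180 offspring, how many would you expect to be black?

Punnett square for BW × BB:
Offspring genotypes: 2 BB, 2 BW
Phenotype counts: 2 black, 2 blue
black: 2 out of 4 → fraction 1/2
Expected count = 1/2 × 180 = 90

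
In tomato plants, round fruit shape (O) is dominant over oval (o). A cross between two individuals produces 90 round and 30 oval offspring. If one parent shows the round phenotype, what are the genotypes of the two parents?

Observed offspring: 90 round, 30 oval
The observed ratio simplifies to 3:1. Oval (oo) offspring appear, so each parent must contribute one o allele. The parent stated to show round carries O, so it is Oo. The other parent is then either Oo or oo: Oo × oo would give a 1:1 split, whereas Oo × Oo gives 3:1 — matching the data. So both parents are heterozygous (Oo × Oo).
Parent genotypes: Oo × Oo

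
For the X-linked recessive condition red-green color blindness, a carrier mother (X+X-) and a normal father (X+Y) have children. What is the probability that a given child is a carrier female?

Cross: X+X- × X+Y
Offspring: 1 X+X+, 1 X+Y, 1 X+X-, 1 X-Y
Probability of a carrier female: 1/4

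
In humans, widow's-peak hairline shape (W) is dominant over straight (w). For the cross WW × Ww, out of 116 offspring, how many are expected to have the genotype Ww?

Punnett square for WW × Ww:
Offspring genotypes: 2 WW, 2 Ww
Total offspring: 4
Count with target: 2
Probability: 2/4 = 1/2
Expected count = 1/2 × 116 = 58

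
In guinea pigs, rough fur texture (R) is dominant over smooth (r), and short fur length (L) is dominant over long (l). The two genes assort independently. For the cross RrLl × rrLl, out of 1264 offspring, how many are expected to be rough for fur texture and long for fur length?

Dihybrid cross RrLl × rrLl — consider each gene separately:
fur texture: Rr × rr → 2 Rr, 2 rr → 2 R_ : 2 rr (out of 4)
fur length: Ll × Ll → 1 LL, 2 Ll, 1 ll → 3 L_ : 1 ll (out of 4)
Looking for: rough (R_) and long (ll)
P(rough) = 2/4, P(long) = 1/4
P(both) = 2/4 × 1/4 = 2/16 = 1/8
Expected count = 1/8 × 1264 = 158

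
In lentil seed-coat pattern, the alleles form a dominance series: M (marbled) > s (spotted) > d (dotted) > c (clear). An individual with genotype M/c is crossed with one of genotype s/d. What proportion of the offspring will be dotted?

Cross: M/c × s/d
Allele dominance: M > s > d > c
Offspring genotypes: 1 M/s, 1 M/d, 1 s/c, 1 d/c
Phenotype counts: 2 marbled, 1 spotted, 1 dotted
dotted: 1 out of 4
Probability: 1/4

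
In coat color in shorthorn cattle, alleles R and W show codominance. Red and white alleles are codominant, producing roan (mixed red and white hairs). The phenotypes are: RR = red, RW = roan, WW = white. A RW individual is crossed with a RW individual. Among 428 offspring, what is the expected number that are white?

Punnett square for RW × RW:
Offspring genotypes: 1 RR, 2 RW, 1 WW
Phenotype counts: 1 red, 2 roan, 1 white
white: 1 out of 4 → fraction 1/4
Expected count = 1/4 × 428 = 107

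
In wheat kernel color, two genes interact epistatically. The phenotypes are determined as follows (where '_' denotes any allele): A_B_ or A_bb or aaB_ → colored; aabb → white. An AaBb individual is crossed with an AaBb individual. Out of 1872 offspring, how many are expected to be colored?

Cross: AaBb × AaBb — consider each gene separately:
A gene: Aa × Aa → 1 AA, 2 Aa, 1 aa → 3 A_ : 1 aa (out of 4)
B gene: Bb × Bb → 1 BB, 2 Bb, 1 bb → 3 B_ : 1 bb (out of 4)
Genotype classes (out of 4 × 4 = 16): A_B_ = 3×3 = 9; A_bb = 3×1 = 3; aaB_ = 1×3 = 3; aabb = 1×1 = 1
Apply the phenotype rules: A_B_ (9) + A_bb (3) + aaB_ (3) → colored; aabb (1) → white
Phenotype counts (out of 16): 15 colored, 1 white
colored: 15 out of 16 → fraction 15/16
Expected count = 15/16 × 1872 = 1755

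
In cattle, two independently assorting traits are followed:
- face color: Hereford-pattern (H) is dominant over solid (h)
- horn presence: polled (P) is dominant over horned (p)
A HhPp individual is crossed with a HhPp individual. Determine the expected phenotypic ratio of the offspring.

Dihybrid cross HhPp × HhPp — consider each gene separately:
face color: Hh × Hh → 1 HH, 2 Hh, 1 hh → 3 H_ : 1 hh (out of 4)
horn presence: Pp × Pp → 1 PP, 2 Pp, 1 pp → 3 P_ : 1 pp (out of 4)
Combine (counts out of 4 × 4 = 16): Hereford-pattern/polled (H_P_) = 3×3 = 9; Hereford-pattern/horned (H_pp) = 3×1 = 3; solid/polled (hhP_) = 1×3 = 3; solid/horned (hhpp) = 1×1 = 1
Phenotype counts (out of 16): 9 Hereford-pattern/polled, 3 Hereford-pattern/horned, 3 solid/polled, 1 solid/horned
Ratio: 9 Hereford-pattern/polled : 3 Hereford-pattern/horned : 3 solid/polled : 1 solid/horned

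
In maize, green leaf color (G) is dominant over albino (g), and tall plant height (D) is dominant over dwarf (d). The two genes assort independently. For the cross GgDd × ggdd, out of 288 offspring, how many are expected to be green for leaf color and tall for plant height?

Dihybrid cross GgDd × ggdd — consider each gene separately:
leaf color: Gg × gg → 2 Gg, 2 gg → 2 G_ : 2 gg (out of 4)
plant height: Dd × dd → 2 Dd, 2 dd → 2 D_ : 2 dd (out of 4)
Looking for: green (G_) and tall (D_)
P(green) = 2/4, P(tall) = 2/4
P(both) = 2/4 × 2/4 = 4/16 = 1/4
Expected count = 1/4 × 288 = 72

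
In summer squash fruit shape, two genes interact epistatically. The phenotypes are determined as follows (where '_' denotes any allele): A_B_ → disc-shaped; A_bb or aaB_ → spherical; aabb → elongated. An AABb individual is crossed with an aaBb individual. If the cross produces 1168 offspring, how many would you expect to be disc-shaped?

Cross: AABb × aaBb — consider each gene separately:
A gene: AA × aa → 4 Aa → 4 A_ (out of 4)
B gene: Bb × Bb → 1 BB, 2 Bb, 1 bb → 3 B_ : 1 bb (out of 4)
Genotype classes (out of 4 × 4 = 16): A_B_ = 4×3 = 12; A_bb = 4×1 = 4
Apply the phenotype rules: A_B_ (12) → disc-shaped; A_bb (4) → spherical
Phenotype counts (out of 16): 12 disc-shaped, 4 spherical
disc-shaped: 12 out of 16 → fraction 3/4
Expected count = 3/4 × 1168 = 876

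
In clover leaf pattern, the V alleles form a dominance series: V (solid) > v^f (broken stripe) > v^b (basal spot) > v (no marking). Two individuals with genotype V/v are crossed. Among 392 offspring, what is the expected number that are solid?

Cross: V/v × V/v
Allele dominance: V > v^f > v^b > v
Offspring genotypes: 1 V/V, 2 V/v, 1 v/v
Phenotype counts: 3 solid, 1 unmarked
solid: 3 out of 4 → fraction 3/4
Expected count = 3/4 × 392 = 294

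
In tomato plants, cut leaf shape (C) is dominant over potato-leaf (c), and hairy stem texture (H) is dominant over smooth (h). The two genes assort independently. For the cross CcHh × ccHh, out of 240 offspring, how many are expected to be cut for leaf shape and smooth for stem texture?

Dihybrid cross CcHh × ccHh — consider each gene separately:
leaf shape: Cc × cc → 2 Cc, 2 cc → 2 C_ : 2 cc (out of 4)
stem texture: Hh × Hh → 1 HH, 2 Hh, 1 hh → 3 H_ : 1 hh (out of 4)
Looking for: cut (C_) and smooth (hh)
P(cut) = 2/4, P(smooth) = 1/4
P(both) = 2/4 × 1/4 = 2/16 = 1/8
Expected count = 1/8 × 240 = 30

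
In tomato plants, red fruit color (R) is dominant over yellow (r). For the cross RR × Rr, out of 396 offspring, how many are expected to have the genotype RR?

Punnett square for RR × Rr:
Offspring genotypes: 2 RR, 2 Rr
Total offspring: 4
Count with target: 2
Probability: 2/4 = 1/2
Expected count = 1/2 × 396 = 198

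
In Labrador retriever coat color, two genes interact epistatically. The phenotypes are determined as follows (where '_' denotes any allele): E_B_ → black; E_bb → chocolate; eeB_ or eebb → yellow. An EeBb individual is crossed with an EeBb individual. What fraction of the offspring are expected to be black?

Cross: EeBb × EeBb — consider each gene separately:
E gene: Ee × Ee → 1 EE, 2 Ee, 1 ee → 3 E_ : 1 ee (out of 4)
B gene: Bb × Bb → 1 BB, 2 Bb, 1 bb → 3 B_ : 1 bb (out of 4)
Genotype classes (out of 4 × 4 = 16): E_B_ = 3×3 = 9; E_bb = 3×1 = 3; eeB_ = 1×3 = 3; eebb = 1×1 = 1
Apply the phenotype rules: E_B_ (9) → black; E_bb (3) → chocolate; eeB_ (3) + eebb (1) → yellow
Phenotype counts (out of 16): 9 black, 3 chocolate, 4 yellow
black: 9 out of 16
Probability: 9/16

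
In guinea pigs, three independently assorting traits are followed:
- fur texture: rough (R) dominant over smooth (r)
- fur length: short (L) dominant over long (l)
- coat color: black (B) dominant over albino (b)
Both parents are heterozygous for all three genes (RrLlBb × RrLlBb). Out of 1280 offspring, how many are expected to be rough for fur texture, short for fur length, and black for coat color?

Trihybrid cross: RrLlBb × RrLlBb
Each trait segregates independently with a 3:1 phenotypic ratio, so each gene contributes 3/4 (dominant) or 1/4 (recessive).
Target: rough (fur texture), short (fur length), black (coat color)
Probability = product of independent per-trait probabilities
= 3/4 × 3/4 × 3/4 = 27/64
Expected count = 27/64 × 1280 = 540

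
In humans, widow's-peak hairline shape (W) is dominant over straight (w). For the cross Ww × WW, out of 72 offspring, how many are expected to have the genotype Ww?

Punnett square for Ww × WW:
Offspring genotypes: 2 WW, 2 Ww
Total offspring: 4
Count with target: 2
Probability: 2/4 = 1/2
Expected count = 1/2 × 72 = 36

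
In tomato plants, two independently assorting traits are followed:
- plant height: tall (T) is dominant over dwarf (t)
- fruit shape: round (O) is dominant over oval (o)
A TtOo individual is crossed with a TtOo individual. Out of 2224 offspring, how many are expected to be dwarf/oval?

Dihybrid cross TtOo × TtOo — consider each gene separately:
plant height: Tt × Tt → 1 TT, 2 Tt, 1 tt → 3 T_ : 1 tt (out of 4)
fruit shape: Oo × Oo → 1 OO, 2 Oo, 1 oo → 3 O_ : 1 oo (out of 4)
Combine (counts out of 4 × 4 = 16): tall/round (T_O_) = 3×3 = 9; tall/oval (T_oo) = 3×1 = 3; dwarf/round (ttO_) = 1×3 = 3; dwarf/oval (ttoo) = 1×1 = 1
Phenotype counts (out of 16): 9 tall/round, 3 tall/oval, 3 dwarf/round, 1 dwarf/oval
dwarf/oval: 1 out of 16 → fraction 1/16
Expected count = 1/16 × 2224 = 139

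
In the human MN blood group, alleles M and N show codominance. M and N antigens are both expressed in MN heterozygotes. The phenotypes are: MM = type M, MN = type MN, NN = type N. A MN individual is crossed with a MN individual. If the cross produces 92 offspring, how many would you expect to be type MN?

Punnett square for MN × MN:
Offspring genotypes: 1 MM, 2 MN, 1 NN
Phenotype counts: 1 type M, 2 type MN, 1 type N
type MN: 2 out of 4 → fraction 1/2
Expected count = 1/2 × 92 = 46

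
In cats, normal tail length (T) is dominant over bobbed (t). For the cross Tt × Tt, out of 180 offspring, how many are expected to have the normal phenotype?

Punnett square for Tt × Tt:
Offspring genotypes: 1 TT, 2 Tt, 1 tt
Total offspring: 4
Count with target: 3
Probability: 3/4
Expected count = 3/4 × 180 = 135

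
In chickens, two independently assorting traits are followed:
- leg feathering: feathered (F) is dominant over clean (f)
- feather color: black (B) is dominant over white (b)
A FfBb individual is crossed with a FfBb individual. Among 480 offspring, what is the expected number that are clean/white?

Dihybrid cross FfBb × FfBb — consider each gene separately:
leg feathering: Ff × Ff → 1 FF, 2 Ff, 1 ff → 3 F_ : 1 ff (out of 4)
feather color: Bb × Bb → 1 BB, 2 Bb, 1 bb → 3 B_ : 1 bb (out of 4)
Combine (counts out of 4 × 4 = 16): feathered/black (F_B_) = 3×3 = 9; feathered/white (F_bb) = 3×1 = 3; clean/black (ffB_) = 1×3 = 3; clean/white (ffbb) = 1×1 = 1
Phenotype counts (out of 16): 9 feathered/black, 3 feathered/white, 3 clean/black, 1 clean/white
clean/white: 1 out of 16 → fraction 1/16
Expected count = 1/16 × 480 = 30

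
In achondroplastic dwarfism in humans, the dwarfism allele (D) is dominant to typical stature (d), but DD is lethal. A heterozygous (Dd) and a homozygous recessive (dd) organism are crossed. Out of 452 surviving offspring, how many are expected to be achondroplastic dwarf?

Cross: Dd × dd
Punnett square offspring (before lethality): 2 Dd, 2 dd
No DD offspring are produced in this cross.
achondroplastic dwarf: 2 out of 4 → fraction 1/2
Expected count = 1/2 × 452 = 226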